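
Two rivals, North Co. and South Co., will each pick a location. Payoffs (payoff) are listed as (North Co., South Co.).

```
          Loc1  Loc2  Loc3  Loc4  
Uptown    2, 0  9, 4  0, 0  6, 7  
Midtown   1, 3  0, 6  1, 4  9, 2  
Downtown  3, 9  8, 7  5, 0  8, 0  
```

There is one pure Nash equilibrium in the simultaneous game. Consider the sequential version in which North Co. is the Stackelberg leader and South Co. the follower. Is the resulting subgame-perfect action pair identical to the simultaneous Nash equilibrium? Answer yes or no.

no

Solve by backward induction (North Co. leads).
- Uptown → South Co. plays Loc4 (best of 0, 4, 0, 7); North Co. gets 6.
- Midtown → South Co. plays Loc2 (best of 3, 6, 4, 2); North Co. gets 0.
- Downtown → South Co. plays Loc1 (best of 9, 7, 0, 0); North Co. gets 3.
Among 6, 0, 3, the best is 6 at Uptown. Subgame-perfect outcome: (Uptown, Loc4) with payoffs (6, 7).
For the simultaneous game, intersect best replies.
North Co.'s best replies: Loc1→Downtown; Loc2→Uptown; Loc3→Downtown; Loc4→Midtown.
South Co.'s best replies: Uptown→Loc4; Midtown→Loc2; Downtown→Loc1.
Only (Downtown, Loc1) has each player best-responding; Nash payoffs (3, 9).
Sequential outcome (Uptown, Loc4) differs from the Nash profile (Downtown, Loc1).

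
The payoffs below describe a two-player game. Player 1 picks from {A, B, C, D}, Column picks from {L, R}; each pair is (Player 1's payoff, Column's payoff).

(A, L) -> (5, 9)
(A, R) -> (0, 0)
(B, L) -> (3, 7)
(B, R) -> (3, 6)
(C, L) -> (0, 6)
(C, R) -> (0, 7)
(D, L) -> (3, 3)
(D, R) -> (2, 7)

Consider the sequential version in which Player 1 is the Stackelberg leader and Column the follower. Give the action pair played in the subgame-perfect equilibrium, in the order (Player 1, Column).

(A, L)

Work backward from Column's decision.
- A → Column plays L (best of 9, 0); Player 1 gets 5.
- B → Column plays L (best of 7, 6); Player 1 gets 3.
- C → Column plays R (best of 6, 7); Player 1 gets 0.
- D → Column plays R (best of 3, 7); Player 1 gets 2.
Among 5, 3, 0, 2, the best is 5 at A. Subgame-perfect outcome: (A, L) with payoffs (5, 9).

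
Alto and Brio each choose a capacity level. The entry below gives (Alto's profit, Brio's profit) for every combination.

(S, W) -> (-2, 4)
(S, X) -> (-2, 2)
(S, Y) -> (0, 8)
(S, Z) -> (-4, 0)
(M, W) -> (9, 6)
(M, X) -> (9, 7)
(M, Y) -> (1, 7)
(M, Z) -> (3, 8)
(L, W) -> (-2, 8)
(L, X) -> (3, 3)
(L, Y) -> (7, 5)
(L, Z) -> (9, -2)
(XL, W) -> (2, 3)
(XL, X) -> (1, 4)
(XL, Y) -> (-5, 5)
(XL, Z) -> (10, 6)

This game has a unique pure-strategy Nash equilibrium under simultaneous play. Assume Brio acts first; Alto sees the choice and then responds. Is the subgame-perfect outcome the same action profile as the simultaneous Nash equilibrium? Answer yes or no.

no

Solve by backward induction (Brio leads).
- W: BR = M, leader payoff 6.
- X: BR = M, leader payoff 7.
- Y: BR = L, leader payoff 5.
- Z: BR = XL, leader payoff 6.
Maximizing over 6, 7, 5, 6, Brio chooses X. Subgame-perfect outcome: (M, X) with payoffs (9, 7).
For the simultaneous game, intersect best replies.
Alto's best replies: W→M; X→M; Y→L; Z→XL.
Brio's best replies: S→Y; M→Z; L→W; XL→Z.
Only (XL, Z) has each player best-responding; Nash payoffs (10, 6).
Sequential outcome (M, X) differs from the Nash profile (XL, Z).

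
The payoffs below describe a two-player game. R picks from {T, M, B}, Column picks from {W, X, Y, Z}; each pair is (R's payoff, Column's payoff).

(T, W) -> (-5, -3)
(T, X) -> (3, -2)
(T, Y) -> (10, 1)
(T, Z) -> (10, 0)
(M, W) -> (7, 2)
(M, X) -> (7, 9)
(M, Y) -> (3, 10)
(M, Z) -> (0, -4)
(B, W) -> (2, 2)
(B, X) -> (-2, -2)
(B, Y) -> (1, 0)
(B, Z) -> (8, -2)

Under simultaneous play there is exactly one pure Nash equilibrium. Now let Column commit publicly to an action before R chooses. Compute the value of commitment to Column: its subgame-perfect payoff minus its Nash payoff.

Backward induction with Column moving first.
- W → R plays M (best of -5, 7, 2); Column gets 2.
- X → R plays M (best of 3, 7, -2); Column gets 9.
- Y → R plays T (best of 10, 3, 1); Column gets 1.
- Z → R plays T (best of 10, 0, 8); Column gets 0.
Among 2, 9, 1, 0, the best is 9 at X. Subgame-perfect outcome: (M, X) with payoffs (7, 9).
Now find the simultaneous Nash equilibrium.
R's best replies: W→M; X→M; Y→T; Z→T.
Column's best replies: T→Y; M→Y; B→W.
The unique mutual best reply is (T, Y), giving (10, 1).
Column's commitment gain: 9 − 1 = 8.

8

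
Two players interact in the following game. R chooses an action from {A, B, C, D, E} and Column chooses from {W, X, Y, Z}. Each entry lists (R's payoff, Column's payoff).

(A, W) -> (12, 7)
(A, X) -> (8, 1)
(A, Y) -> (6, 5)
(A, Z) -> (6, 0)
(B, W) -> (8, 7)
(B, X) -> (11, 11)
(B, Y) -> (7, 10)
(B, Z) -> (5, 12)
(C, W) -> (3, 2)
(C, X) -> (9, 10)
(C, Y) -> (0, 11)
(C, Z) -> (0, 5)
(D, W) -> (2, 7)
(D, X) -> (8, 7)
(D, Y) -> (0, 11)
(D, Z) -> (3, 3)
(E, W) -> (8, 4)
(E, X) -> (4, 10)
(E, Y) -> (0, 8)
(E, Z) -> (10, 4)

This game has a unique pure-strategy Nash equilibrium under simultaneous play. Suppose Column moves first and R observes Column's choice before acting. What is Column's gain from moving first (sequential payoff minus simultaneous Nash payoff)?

Backward induction with Column moving first.
- W: BR = A, leader payoff 7.
- X: BR = B, leader payoff 11.
- Y: BR = B, leader payoff 10.
- Z: BR = E, leader payoff 4.
Column's induced payoffs are 7, 11, 10, 4, so Column commits to X. Subgame-perfect outcome: (B, X) with payoffs (11, 11).
Under simultaneous play:
R's best replies: W→A; X→B; Y→B; Z→E.
Column's best replies: A→W; B→Z; C→Y; D→Y; E→X.
Only (A, W) has each player best-responding; Nash payoffs (12, 7).
Column's commitment gain: 11 − 7 = 4.

4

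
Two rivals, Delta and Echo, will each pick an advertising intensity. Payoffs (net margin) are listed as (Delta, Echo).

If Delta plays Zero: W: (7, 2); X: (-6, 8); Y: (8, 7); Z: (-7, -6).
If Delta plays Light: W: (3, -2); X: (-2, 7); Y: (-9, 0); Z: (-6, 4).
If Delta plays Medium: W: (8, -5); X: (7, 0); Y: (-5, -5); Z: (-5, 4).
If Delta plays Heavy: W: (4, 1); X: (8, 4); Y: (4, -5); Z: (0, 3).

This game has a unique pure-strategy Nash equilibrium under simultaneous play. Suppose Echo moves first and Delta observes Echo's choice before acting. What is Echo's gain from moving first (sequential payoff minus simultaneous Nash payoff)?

Work backward from Delta's decision.
- W → Delta plays Medium (best of 7, 3, 8, 4); Echo gets -5.
- X → Delta plays Heavy (best of -6, -2, 7, 8); Echo gets 4.
- Y → Delta plays Zero (best of 8, -9, -5, 4); Echo gets 7.
- Z → Delta plays Heavy (best of -7, -6, -5, 0); Echo gets 3.
Among -5, 4, 7, 3, the best is 7 at Y. Subgame-perfect outcome: (Zero, Y) with payoffs (8, 7).
For the simultaneous game, intersect best replies.
Delta's best replies: W→Medium; X→Heavy; Y→Zero; Z→Heavy.
Echo's best replies: Zero→X; Light→X; Medium→Z; Heavy→X.
Only (Heavy, X) has each player best-responding; Nash payoffs (8, 4).
Echo's commitment gain: 7 − 4 = 3.

3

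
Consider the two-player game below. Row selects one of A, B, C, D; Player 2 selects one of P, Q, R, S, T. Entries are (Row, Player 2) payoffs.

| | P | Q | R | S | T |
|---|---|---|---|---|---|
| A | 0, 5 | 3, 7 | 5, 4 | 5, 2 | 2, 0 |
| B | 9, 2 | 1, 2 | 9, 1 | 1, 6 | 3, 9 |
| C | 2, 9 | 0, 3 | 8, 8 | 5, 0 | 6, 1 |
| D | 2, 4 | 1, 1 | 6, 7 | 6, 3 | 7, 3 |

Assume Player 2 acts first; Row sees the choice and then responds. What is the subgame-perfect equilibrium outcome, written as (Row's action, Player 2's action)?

(A, Q)

Backward induction with Player 2 moving first.
- P: Row compares 0, 9, 2, 2 and picks B; Player 2 would get 2.
- Q: Row compares 3, 1, 0, 1 and picks A; Player 2 would get 7.
- R: Row compares 5, 9, 8, 6 and picks B; Player 2 would get 1.
- S: Row compares 5, 1, 5, 6 and picks D; Player 2 would get 3.
- T: Row compares 2, 3, 6, 7 and picks D; Player 2 would get 3.
Maximizing over 2, 7, 1, 3, 3, Player 2 chooses Q. Subgame-perfect outcome: (A, Q) with payoffs (3, 7).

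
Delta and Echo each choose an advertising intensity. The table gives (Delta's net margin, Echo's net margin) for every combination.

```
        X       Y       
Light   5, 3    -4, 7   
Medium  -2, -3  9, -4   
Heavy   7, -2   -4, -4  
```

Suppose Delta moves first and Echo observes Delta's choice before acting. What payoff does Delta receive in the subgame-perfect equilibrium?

7

Solve by backward induction (Delta leads).
- Light → Echo plays Y (best of 3, 7); Delta gets -4.
- Medium → Echo plays X (best of -3, -4); Delta gets -2.
- Heavy → Echo plays X (best of -2, -4); Delta gets 7.
Delta's induced payoffs are -4, -2, 7, so Delta commits to Heavy. Subgame-perfect outcome: (Heavy, X) with payoffs (7, -2).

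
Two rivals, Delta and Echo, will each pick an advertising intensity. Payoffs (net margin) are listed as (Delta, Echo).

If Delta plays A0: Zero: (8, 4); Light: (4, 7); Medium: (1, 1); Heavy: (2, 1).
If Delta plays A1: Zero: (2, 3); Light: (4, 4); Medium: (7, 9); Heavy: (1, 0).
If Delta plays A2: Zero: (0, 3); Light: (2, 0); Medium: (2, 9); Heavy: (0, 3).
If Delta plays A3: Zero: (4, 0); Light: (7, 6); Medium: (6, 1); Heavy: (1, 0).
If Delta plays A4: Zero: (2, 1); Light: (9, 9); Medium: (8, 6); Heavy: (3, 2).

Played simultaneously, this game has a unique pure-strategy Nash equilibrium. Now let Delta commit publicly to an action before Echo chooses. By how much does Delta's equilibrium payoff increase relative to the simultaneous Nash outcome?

0

Work backward from Echo's decision.
- A0: BR = Light, leader payoff 4.
- A1: BR = Medium, leader payoff 7.
- A2: BR = Medium, leader payoff 2.
- A3: BR = Light, leader payoff 7.
- A4: BR = Light, leader payoff 9.
Maximizing over 4, 7, 2, 7, 9, Delta chooses A4. Subgame-perfect outcome: (A4, Light) with payoffs (9, 9).
Under simultaneous play:
Delta's best replies: Zero→A0; Light→A4; Medium→A4; Heavy→A4.
Echo's best replies: A0→Light; A1→Medium; A2→Medium; A3→Light; A4→Light.
The unique mutual best reply is (A4, Light), giving (9, 9).
Delta's commitment gain: 9 − 9 = 0.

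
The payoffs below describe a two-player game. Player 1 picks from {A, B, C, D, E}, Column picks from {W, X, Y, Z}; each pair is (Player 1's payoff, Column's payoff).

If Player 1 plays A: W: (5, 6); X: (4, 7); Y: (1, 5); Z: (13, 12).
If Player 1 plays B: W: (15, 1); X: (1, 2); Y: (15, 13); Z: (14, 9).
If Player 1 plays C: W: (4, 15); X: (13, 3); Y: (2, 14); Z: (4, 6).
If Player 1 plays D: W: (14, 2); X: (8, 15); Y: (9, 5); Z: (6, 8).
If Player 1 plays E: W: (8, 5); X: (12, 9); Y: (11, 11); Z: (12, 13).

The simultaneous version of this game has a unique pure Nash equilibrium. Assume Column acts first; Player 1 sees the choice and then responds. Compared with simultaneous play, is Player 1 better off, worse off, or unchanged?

Backward induction with Column moving first.
- W → Player 1 plays B (best of 5, 15, 4, 14, 8); Column gets 1.
- X → Player 1 plays C (best of 4, 1, 13, 8, 12); Column gets 3.
- Y → Player 1 plays B (best of 1, 15, 2, 9, 11); Column gets 13.
- Z → Player 1 plays B (best of 13, 14, 4, 6, 12); Column gets 9.
Among 1, 3, 13, 9, the best is 13 at Y. Subgame-perfect outcome: (B, Y) with payoffs (15, 13).
For the simultaneous game, intersect best replies.
Player 1's best replies: W→B; X→C; Y→B; Z→B.
Column's best replies: A→Z; B→Y; C→W; D→X; E→Z.
The unique mutual best reply is (B, Y), giving (15, 13).
Player 1 earns 15 sequentially versus 15 at the Nash outcome: unchanged.

unchanged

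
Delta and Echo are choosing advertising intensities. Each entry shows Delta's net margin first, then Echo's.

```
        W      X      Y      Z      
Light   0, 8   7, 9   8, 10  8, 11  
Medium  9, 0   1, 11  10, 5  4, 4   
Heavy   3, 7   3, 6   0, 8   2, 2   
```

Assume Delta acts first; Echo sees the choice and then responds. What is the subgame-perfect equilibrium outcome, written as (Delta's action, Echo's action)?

(Light, Z)

Backward induction with Delta moving first.
- Light → Echo plays Z (best of 8, 9, 10, 11); Delta gets 8.
- Medium → Echo plays X (best of 0, 11, 5, 4); Delta gets 1.
- Heavy → Echo plays Y (best of 7, 6, 8, 2); Delta gets 0.
Maximizing over 8, 1, 0, Delta chooses Light. Subgame-perfect outcome: (Light, Z) with payoffs (8, 11).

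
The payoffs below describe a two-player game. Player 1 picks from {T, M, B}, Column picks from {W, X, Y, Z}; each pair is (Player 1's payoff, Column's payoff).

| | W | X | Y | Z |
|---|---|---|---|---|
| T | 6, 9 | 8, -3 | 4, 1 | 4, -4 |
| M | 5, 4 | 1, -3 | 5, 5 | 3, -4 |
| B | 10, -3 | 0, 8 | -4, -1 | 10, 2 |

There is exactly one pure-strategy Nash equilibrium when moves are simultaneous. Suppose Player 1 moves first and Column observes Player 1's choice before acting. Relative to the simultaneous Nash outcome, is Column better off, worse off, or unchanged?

better off

Solve by backward induction (Player 1 leads).
- T: BR = W, leader payoff 6.
- M: BR = Y, leader payoff 5.
- B: BR = X, leader payoff 0.
Maximizing over 6, 5, 0, Player 1 chooses T. Subgame-perfect outcome: (T, W) with payoffs (6, 9).
Now find the simultaneous Nash equilibrium.
Player 1's best replies: W→B; X→T; Y→M; Z→B.
Column's best replies: T→W; M→Y; B→X.
The unique mutual best reply is (M, Y), giving (5, 5).
Column earns 9 sequentially versus 5 at the Nash outcome: better off.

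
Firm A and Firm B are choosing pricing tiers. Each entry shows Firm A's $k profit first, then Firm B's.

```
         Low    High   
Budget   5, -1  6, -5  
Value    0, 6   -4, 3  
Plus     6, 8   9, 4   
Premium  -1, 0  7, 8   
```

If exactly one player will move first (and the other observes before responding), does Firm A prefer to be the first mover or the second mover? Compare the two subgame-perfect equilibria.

first

If Firm A leads: Firm B's best replies are Budget→Low, Value→Low, Plus→Low, Premium→High; Firm A's induced payoffs 5, 0, 6, 7; outcome (Premium, High), payoffs (7, 8).
If Firm B leads: Firm A's best replies are Low→Plus, High→Plus; Firm B's induced payoffs 8, 4; outcome (Plus, Low), payoffs (6, 8).
Firm A gets 7 moving first and 6 moving second, so Firm A prefers to move first.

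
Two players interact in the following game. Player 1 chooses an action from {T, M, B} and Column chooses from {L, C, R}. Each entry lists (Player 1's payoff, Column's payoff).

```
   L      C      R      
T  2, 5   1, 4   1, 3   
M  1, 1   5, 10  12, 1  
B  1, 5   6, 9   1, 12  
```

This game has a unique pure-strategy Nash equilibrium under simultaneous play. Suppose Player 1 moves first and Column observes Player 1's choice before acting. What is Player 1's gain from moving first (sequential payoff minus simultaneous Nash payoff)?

3

Column best-responds to each possible Player 1 move:
- T → Column plays L (best of 5, 4, 3); Player 1 gets 2.
- M → Column plays C (best of 1, 10, 1); Player 1 gets 5.
- B → Column plays R (best of 5, 9, 12); Player 1 gets 1.
Player 1's induced payoffs are 2, 5, 1, so Player 1 commits to M. Subgame-perfect outcome: (M, C) with payoffs (5, 10).
Under simultaneous play:
Player 1's best replies: L→T; C→B; R→M.
Column's best replies: T→L; M→C; B→R.
Only (T, L) has each player best-responding; Nash payoffs (2, 5).
Player 1's commitment gain: 5 − 2 = 3.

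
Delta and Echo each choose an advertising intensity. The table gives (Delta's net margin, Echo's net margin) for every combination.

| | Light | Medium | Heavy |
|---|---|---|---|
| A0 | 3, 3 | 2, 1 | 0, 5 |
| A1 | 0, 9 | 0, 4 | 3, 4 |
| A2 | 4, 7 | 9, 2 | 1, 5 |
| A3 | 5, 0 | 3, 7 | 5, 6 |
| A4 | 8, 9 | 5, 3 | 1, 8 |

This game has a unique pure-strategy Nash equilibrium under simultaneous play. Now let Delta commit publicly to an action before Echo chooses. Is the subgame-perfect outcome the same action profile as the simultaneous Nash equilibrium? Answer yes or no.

Echo best-responds to each possible Delta move:
- A0 → Echo plays Heavy (best of 3, 1, 5); Delta gets 0.
- A1 → Echo plays Light (best of 9, 4, 4); Delta gets 0.
- A2 → Echo plays Light (best of 7, 2, 5); Delta gets 4.
- A3 → Echo plays Medium (best of 0, 7, 6); Delta gets 3.
- A4 → Echo plays Light (best of 9, 3, 8); Delta gets 8.
Among 0, 0, 4, 3, 8, the best is 8 at A4. Subgame-perfect outcome: (A4, Light) with payoffs (8, 9).
For the simultaneous game, intersect best replies.
Delta's best replies: Light→A4; Medium→A2; Heavy→A3.
Echo's best replies: A0→Heavy; A1→Light; A2→Light; A3→Medium; A4→Light.
Only (A4, Light) has each player best-responding; Nash payoffs (8, 9).
Sequential outcome (A4, Light) coincides with the Nash profile (A4, Light).

yes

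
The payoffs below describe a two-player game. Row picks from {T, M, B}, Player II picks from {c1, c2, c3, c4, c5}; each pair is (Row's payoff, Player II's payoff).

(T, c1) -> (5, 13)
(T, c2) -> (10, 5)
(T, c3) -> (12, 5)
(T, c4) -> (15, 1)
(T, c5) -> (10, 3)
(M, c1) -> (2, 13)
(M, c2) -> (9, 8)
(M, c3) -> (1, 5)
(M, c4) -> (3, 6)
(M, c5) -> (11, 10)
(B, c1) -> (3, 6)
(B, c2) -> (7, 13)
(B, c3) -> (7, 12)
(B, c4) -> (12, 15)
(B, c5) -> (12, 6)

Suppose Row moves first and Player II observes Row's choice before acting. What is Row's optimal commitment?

B

Backward induction with Row moving first.
- T: BR = c1, leader payoff 5.
- M: BR = c1, leader payoff 2.
- B: BR = c4, leader payoff 12.
Maximizing over 5, 2, 12, Row chooses B. Subgame-perfect outcome: (B, c4) with payoffs (12, 15).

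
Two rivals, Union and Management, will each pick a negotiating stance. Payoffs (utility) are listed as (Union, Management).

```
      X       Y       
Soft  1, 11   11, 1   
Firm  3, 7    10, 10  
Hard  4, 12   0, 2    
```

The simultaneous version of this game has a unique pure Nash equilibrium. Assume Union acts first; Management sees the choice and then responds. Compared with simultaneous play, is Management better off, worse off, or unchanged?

Work backward from Management's decision.
- Soft: Management compares 11, 1 and picks X; Union would get 1.
- Firm: Management compares 7, 10 and picks Y; Union would get 10.
- Hard: Management compares 12, 2 and picks X; Union would get 4.
Union's induced payoffs are 1, 10, 4, so Union commits to Firm. Subgame-perfect outcome: (Firm, Y) with payoffs (10, 10).
For the simultaneous game, intersect best replies.
Union's best replies: X→Hard; Y→Soft.
Management's best replies: Soft→X; Firm→Y; Hard→X.
Only (Hard, X) has each player best-responding; Nash payoffs (4, 12).
Management earns 10 sequentially versus 12 at the Nash outcome: worse off.

worse off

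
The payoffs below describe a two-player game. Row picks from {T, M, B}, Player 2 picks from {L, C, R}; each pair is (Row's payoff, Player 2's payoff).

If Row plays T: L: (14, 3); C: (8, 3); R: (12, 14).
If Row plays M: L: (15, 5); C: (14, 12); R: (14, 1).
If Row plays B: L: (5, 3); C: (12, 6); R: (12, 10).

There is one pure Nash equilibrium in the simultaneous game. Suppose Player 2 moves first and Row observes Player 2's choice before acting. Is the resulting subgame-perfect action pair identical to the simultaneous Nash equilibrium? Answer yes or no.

yes

Backward induction with Player 2 moving first.
- L → Row plays M (best of 14, 15, 5); Player 2 gets 5.
- C → Row plays M (best of 8, 14, 12); Player 2 gets 12.
- R → Row plays M (best of 12, 14, 12); Player 2 gets 1.
Maximizing over 5, 12, 1, Player 2 chooses C. Subgame-perfect outcome: (M, C) with payoffs (14, 12).
Now find the simultaneous Nash equilibrium.
Row's best replies: L→M; C→M; R→M.
Player 2's best replies: T→R; M→C; B→R.
The unique mutual best reply is (M, C), giving (14, 12).
Sequential outcome (M, C) coincides with the Nash profile (M, C).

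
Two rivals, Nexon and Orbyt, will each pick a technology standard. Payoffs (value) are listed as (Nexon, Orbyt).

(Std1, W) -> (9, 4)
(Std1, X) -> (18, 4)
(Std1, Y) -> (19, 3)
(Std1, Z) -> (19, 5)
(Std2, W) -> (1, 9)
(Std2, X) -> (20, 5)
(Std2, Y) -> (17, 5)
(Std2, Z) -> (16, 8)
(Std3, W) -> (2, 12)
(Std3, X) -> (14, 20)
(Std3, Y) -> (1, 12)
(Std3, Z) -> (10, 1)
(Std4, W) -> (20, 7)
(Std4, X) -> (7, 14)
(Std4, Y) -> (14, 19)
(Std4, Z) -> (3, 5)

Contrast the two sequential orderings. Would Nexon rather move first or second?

If Nexon leads: Orbyt's best replies are Std1→Z, Std2→W, Std3→X, Std4→Y; Nexon's induced payoffs 19, 1, 14, 14; outcome (Std1, Z), payoffs (19, 5).
If Orbyt leads: Nexon's best replies are W→Std4, X→Std2, Y→Std1, Z→Std1; Orbyt's induced payoffs 7, 5, 3, 5; outcome (Std4, W), payoffs (20, 7).
Nexon gets 19 moving first and 20 moving second, so Nexon prefers to move second.

second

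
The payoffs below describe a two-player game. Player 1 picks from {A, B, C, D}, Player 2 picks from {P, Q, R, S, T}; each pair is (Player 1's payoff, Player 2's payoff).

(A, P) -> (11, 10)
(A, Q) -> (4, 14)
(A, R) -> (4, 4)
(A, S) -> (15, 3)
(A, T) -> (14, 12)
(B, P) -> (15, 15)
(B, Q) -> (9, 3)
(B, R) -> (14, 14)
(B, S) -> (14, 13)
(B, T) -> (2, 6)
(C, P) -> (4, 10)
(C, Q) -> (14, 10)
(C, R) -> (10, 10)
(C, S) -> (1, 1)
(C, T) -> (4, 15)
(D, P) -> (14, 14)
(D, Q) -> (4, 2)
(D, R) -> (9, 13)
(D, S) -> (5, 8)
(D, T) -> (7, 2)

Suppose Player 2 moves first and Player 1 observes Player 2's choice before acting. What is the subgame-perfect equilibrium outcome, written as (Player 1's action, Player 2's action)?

Player 1 best-responds to each possible Player 2 move:
- P: BR = B, leader payoff 15.
- Q: BR = C, leader payoff 10.
- R: BR = B, leader payoff 14.
- S: BR = A, leader payoff 3.
- T: BR = A, leader payoff 12.
Maximizing over 15, 10, 14, 3, 12, Player 2 chooses P. Subgame-perfect outcome: (B, P) with payoffs (15, 15).

(B, P)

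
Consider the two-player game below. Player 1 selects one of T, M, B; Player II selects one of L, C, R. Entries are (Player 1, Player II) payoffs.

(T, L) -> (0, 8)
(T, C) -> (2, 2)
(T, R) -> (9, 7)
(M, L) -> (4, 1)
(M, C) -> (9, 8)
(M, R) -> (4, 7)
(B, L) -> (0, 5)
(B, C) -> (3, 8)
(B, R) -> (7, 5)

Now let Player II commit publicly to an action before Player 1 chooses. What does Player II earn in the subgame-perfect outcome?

8

Solve by backward induction (Player II leads).
- L: BR = M, leader payoff 1.
- C: BR = M, leader payoff 8.
- R: BR = T, leader payoff 7.
Maximizing over 1, 8, 7, Player II chooses C. Subgame-perfect outcome: (M, C) with payoffs (9, 8).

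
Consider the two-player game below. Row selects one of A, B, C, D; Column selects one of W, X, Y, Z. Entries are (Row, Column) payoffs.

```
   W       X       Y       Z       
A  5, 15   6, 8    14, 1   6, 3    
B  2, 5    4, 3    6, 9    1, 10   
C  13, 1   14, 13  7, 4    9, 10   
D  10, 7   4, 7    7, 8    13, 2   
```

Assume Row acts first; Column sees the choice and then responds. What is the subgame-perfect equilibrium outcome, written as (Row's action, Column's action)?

(C, X)

Solve by backward induction (Row leads).
- A → Column plays W (best of 15, 8, 1, 3); Row gets 5.
- B → Column plays Z (best of 5, 3, 9, 10); Row gets 1.
- C → Column plays X (best of 1, 13, 4, 10); Row gets 14.
- D → Column plays Y (best of 7, 7, 8, 2); Row gets 7.
Among 5, 1, 14, 7, the best is 14 at C. Subgame-perfect outcome: (C, X) with payoffs (14, 13).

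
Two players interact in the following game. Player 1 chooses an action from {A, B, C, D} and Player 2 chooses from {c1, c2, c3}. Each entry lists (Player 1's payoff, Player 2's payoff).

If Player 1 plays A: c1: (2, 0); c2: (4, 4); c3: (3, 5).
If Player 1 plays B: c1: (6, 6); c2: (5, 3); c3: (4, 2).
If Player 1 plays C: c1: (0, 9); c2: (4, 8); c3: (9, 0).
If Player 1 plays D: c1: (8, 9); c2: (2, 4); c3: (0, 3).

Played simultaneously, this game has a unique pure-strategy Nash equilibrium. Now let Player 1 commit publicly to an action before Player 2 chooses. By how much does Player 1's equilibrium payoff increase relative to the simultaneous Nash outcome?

0

Work backward from Player 2's decision.
- A → Player 2 plays c3 (best of 0, 4, 5); Player 1 gets 3.
- B → Player 2 plays c1 (best of 6, 3, 2); Player 1 gets 6.
- C → Player 2 plays c1 (best of 9, 8, 0); Player 1 gets 0.
- D → Player 2 plays c1 (best of 9, 4, 3); Player 1 gets 8.
Maximizing over 3, 6, 0, 8, Player 1 chooses D. Subgame-perfect outcome: (D, c1) with payoffs (8, 9).
Under simultaneous play:
Player 1's best replies: c1→D; c2→B; c3→C.
Player 2's best replies: A→c3; B→c1; C→c1; D→c1.
Only (D, c1) has each player best-responding; Nash payoffs (8, 9).
Player 1's commitment gain: 8 − 8 = 0.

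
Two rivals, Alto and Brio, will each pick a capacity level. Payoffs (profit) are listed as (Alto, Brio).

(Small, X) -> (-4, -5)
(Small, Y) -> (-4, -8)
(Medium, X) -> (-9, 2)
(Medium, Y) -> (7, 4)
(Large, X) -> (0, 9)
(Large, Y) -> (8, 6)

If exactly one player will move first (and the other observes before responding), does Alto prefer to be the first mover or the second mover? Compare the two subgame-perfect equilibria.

If Alto leads: Brio's best replies are Small→X, Medium→Y, Large→X; Alto's induced payoffs -4, 7, 0; outcome (Medium, Y), payoffs (7, 4).
If Brio leads: Alto's best replies are X→Large, Y→Large; Brio's induced payoffs 9, 6; outcome (Large, X), payoffs (0, 9).
Alto gets 7 moving first and 0 moving second, so Alto prefers to move first.

first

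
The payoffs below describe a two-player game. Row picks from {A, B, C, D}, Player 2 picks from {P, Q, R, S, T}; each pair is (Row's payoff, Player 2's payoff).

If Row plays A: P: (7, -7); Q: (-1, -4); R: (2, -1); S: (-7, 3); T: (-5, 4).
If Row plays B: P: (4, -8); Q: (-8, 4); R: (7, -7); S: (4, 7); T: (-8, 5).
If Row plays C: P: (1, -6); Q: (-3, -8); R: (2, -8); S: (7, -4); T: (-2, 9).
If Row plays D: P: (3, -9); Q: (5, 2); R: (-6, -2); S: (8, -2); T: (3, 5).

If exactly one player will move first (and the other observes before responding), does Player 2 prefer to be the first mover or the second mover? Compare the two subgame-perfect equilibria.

second

If Row leads: Player 2's best replies are A→T, B→S, C→T, D→T; Row's induced payoffs -5, 4, -2, 3; outcome (B, S), payoffs (4, 7).
If Player 2 leads: Row's best replies are P→A, Q→D, R→B, S→D, T→D; Player 2's induced payoffs -7, 2, -7, -2, 5; outcome (D, T), payoffs (3, 5).
Player 2 gets 5 moving first and 7 moving second, so Player 2 prefers to move second.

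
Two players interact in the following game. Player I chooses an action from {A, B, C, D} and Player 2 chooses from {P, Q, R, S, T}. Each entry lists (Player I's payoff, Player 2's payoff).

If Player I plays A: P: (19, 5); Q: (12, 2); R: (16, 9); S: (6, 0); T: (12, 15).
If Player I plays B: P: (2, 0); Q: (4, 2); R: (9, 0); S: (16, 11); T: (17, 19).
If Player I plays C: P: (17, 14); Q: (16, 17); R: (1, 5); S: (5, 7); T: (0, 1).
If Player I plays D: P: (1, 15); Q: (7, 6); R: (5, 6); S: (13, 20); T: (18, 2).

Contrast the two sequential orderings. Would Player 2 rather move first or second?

second

If Player I leads: Player 2's best replies are A→T, B→T, C→Q, D→S; Player I's induced payoffs 12, 17, 16, 13; outcome (B, T), payoffs (17, 19).
If Player 2 leads: Player I's best replies are P→A, Q→C, R→A, S→B, T→D; Player 2's induced payoffs 5, 17, 9, 11, 2; outcome (C, Q), payoffs (16, 17).
Player 2 gets 17 moving first and 19 moving second, so Player 2 prefers to move second.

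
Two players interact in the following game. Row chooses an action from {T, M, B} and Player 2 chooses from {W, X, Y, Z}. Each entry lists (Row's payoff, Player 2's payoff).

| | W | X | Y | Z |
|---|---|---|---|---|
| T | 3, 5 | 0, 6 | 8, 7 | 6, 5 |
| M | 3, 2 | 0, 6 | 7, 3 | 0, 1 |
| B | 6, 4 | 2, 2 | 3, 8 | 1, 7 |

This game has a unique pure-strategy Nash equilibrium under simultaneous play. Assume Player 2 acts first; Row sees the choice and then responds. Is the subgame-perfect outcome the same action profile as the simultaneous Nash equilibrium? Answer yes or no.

Work backward from Row's decision.
- W: Row compares 3, 3, 6 and picks B; Player 2 would get 4.
- X: Row compares 0, 0, 2 and picks B; Player 2 would get 2.
- Y: Row compares 8, 7, 3 and picks T; Player 2 would get 7.
- Z: Row compares 6, 0, 1 and picks T; Player 2 would get 5.
Maximizing over 4, 2, 7, 5, Player 2 chooses Y. Subgame-perfect outcome: (T, Y) with payoffs (8, 7).
Now find the simultaneous Nash equilibrium.
Row's best replies: W→B; X→B; Y→T; Z→T.
Player 2's best replies: T→Y; M→X; B→Y.
The unique mutual best reply is (T, Y), giving (8, 7).
Sequential outcome (T, Y) coincides with the Nash profile (T, Y).

yes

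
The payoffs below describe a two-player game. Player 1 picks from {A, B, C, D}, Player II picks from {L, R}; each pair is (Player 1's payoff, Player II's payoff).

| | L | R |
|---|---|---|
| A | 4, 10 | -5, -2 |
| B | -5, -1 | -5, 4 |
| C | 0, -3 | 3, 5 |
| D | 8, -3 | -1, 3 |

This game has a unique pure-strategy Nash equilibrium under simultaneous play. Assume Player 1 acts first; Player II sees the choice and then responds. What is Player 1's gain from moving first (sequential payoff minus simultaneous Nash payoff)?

Solve by backward induction (Player 1 leads).
- A → Player II plays L (best of 10, -2); Player 1 gets 4.
- B → Player II plays R (best of -1, 4); Player 1 gets -5.
- C → Player II plays R (best of -3, 5); Player 1 gets 3.
- D → Player II plays R (best of -3, 3); Player 1 gets -1.
Maximizing over 4, -5, 3, -1, Player 1 chooses A. Subgame-perfect outcome: (A, L) with payoffs (4, 10).
For the simultaneous game, intersect best replies.
Player 1's best replies: L→D; R→C.
Player II's best replies: A→L; B→R; C→R; D→R.
Only (C, R) has each player best-responding; Nash payoffs (3, 5).
Player 1's commitment gain: 4 − 3 = 1.

1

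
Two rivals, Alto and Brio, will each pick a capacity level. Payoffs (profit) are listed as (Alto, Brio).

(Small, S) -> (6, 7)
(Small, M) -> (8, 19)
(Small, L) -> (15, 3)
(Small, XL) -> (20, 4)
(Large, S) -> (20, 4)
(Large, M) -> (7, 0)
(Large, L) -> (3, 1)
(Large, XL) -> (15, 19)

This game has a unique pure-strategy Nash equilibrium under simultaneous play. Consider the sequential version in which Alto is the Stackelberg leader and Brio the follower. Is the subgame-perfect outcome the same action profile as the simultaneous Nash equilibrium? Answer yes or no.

Backward induction with Alto moving first.
- Small → Brio plays M (best of 7, 19, 3, 4); Alto gets 8.
- Large → Brio plays XL (best of 4, 0, 1, 19); Alto gets 15.
Maximizing over 8, 15, Alto chooses Large. Subgame-perfect outcome: (Large, XL) with payoffs (15, 19).
Now find the simultaneous Nash equilibrium.
Alto's best replies: S→Large; M→Small; L→Small; XL→Small.
Brio's best replies: Small→M; Large→XL.
Only (Small, M) has each player best-responding; Nash payoffs (8, 19).
Sequential outcome (Large, XL) differs from the Nash profile (Small, M).

no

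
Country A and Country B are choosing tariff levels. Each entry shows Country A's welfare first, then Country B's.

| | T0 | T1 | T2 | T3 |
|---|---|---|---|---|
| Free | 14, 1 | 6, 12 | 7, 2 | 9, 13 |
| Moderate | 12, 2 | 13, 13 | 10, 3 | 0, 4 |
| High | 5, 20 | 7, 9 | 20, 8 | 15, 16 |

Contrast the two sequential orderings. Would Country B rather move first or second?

If Country A leads: Country B's best replies are Free→T3, Moderate→T1, High→T0; Country A's induced payoffs 9, 13, 5; outcome (Moderate, T1), payoffs (13, 13).
If Country B leads: Country A's best replies are T0→Free, T1→Moderate, T2→High, T3→High; Country B's induced payoffs 1, 13, 8, 16; outcome (High, T3), payoffs (15, 16).
Country B gets 16 moving first and 13 moving second, so Country B prefers to move first.

first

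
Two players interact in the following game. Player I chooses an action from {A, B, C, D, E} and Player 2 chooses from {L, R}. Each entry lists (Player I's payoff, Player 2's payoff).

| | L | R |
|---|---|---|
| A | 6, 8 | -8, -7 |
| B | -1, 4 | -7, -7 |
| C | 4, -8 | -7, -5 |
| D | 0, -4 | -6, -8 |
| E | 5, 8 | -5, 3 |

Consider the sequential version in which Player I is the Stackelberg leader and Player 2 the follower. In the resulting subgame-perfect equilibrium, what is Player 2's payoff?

8

Solve by backward induction (Player I leads).
- A: Player 2 compares 8, -7 and picks L; Player I would get 6.
- B: Player 2 compares 4, -7 and picks L; Player I would get -1.
- C: Player 2 compares -8, -5 and picks R; Player I would get -7.
- D: Player 2 compares -4, -8 and picks L; Player I would get 0.
- E: Player 2 compares 8, 3 and picks L; Player I would get 5.
Player I's induced payoffs are 6, -1, -7, 0, 5, so Player I commits to A. Subgame-perfect outcome: (A, L) with payoffs (6, 8).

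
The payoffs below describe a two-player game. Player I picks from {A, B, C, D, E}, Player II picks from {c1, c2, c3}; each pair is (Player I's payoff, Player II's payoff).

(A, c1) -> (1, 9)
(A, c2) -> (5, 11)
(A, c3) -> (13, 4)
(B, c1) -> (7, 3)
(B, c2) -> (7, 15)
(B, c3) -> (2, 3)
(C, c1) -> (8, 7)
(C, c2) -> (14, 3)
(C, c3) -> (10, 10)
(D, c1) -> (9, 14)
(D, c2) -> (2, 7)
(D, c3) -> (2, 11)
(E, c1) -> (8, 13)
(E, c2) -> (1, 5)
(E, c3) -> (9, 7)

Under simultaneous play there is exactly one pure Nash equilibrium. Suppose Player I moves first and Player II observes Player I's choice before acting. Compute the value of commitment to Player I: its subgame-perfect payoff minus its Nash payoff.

Player II best-responds to each possible Player I move:
- A → Player II plays c2 (best of 9, 11, 4); Player I gets 5.
- B → Player II plays c2 (best of 3, 15, 3); Player I gets 7.
- C → Player II plays c3 (best of 7, 3, 10); Player I gets 10.
- D → Player II plays c1 (best of 14, 7, 11); Player I gets 9.
- E → Player II plays c1 (best of 13, 5, 7); Player I gets 8.
Maximizing over 5, 7, 10, 9, 8, Player I chooses C. Subgame-perfect outcome: (C, c3) with payoffs (10, 10).
Now find the simultaneous Nash equilibrium.
Player I's best replies: c1→D; c2→C; c3→A.
Player II's best replies: A→c2; B→c2; C→c3; D→c1; E→c1.
Only (D, c1) has each player best-responding; Nash payoffs (9, 14).
Player I's commitment gain: 10 − 9 = 1.

1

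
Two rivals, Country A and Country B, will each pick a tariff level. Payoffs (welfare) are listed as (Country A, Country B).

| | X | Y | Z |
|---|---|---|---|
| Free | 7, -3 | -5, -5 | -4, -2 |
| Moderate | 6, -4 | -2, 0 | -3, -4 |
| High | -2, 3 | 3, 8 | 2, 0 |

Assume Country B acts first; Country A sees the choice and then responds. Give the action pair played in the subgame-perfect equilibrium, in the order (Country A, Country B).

Solve by backward induction (Country B leads).
- X → Country A plays Free (best of 7, 6, -2); Country B gets -3.
- Y → Country A plays High (best of -5, -2, 3); Country B gets 8.
- Z → Country A plays High (best of -4, -3, 2); Country B gets 0.
Maximizing over -3, 8, 0, Country B chooses Y. Subgame-perfect outcome: (High, Y) with payoffs (3, 8).

(High, Y)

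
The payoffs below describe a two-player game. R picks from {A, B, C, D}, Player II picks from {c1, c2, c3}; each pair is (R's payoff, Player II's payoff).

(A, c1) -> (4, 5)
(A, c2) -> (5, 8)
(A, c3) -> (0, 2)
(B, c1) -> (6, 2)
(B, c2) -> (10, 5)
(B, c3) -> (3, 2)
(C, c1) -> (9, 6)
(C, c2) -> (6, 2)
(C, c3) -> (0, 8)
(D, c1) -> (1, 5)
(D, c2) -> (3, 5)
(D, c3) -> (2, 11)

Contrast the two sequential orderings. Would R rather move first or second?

first

If R leads: Player II's best replies are A→c2, B→c2, C→c3, D→c3; R's induced payoffs 5, 10, 0, 2; outcome (B, c2), payoffs (10, 5).
If Player II leads: R's best replies are c1→C, c2→B, c3→B; Player II's induced payoffs 6, 5, 2; outcome (C, c1), payoffs (9, 6).
R gets 10 moving first and 9 moving second, so R prefers to move first.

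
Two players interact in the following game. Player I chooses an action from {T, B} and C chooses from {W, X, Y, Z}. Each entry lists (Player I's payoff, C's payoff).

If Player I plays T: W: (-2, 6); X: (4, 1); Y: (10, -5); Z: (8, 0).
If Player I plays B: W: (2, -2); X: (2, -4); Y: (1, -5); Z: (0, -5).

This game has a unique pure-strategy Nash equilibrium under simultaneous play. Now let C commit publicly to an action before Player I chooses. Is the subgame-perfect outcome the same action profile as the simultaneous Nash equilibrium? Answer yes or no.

Player I best-responds to each possible C move:
- W: Player I compares -2, 2 and picks B; C would get -2.
- X: Player I compares 4, 2 and picks T; C would get 1.
- Y: Player I compares 10, 1 and picks T; C would get -5.
- Z: Player I compares 8, 0 and picks T; C would get 0.
Among -2, 1, -5, 0, the best is 1 at X. Subgame-perfect outcome: (T, X) with payoffs (4, 1).
Now find the simultaneous Nash equilibrium.
Player I's best replies: W→B; X→T; Y→T; Z→T.
C's best replies: T→W; B→W.
The unique mutual best reply is (B, W), giving (2, -2).
Sequential outcome (T, X) differs from the Nash profile (B, W).

no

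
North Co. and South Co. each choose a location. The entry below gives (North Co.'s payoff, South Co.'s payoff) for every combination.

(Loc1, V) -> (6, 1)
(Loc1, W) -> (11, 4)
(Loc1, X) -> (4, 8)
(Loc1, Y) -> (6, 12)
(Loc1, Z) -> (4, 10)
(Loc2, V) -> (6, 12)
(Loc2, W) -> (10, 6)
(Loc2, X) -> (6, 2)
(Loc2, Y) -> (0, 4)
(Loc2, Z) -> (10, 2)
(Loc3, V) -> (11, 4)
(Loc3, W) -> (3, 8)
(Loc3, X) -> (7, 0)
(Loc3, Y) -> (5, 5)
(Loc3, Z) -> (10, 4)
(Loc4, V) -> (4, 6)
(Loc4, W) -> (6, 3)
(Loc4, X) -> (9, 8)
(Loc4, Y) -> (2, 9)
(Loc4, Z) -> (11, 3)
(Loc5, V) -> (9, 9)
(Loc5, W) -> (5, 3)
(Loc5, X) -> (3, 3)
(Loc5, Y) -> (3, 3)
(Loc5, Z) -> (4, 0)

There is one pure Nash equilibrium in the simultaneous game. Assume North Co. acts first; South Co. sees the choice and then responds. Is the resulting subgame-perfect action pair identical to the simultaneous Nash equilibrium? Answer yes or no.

Work backward from South Co.'s decision.
- Loc1 → South Co. plays Y (best of 1, 4, 8, 12, 10); North Co. gets 6.
- Loc2 → South Co. plays V (best of 12, 6, 2, 4, 2); North Co. gets 6.
- Loc3 → South Co. plays W (best of 4, 8, 0, 5, 4); North Co. gets 3.
- Loc4 → South Co. plays Y (best of 6, 3, 8, 9, 3); North Co. gets 2.
- Loc5 → South Co. plays V (best of 9, 3, 3, 3, 0); North Co. gets 9.
North Co.'s induced payoffs are 6, 6, 3, 2, 9, so North Co. commits to Loc5. Subgame-perfect outcome: (Loc5, V) with payoffs (9, 9).
Now find the simultaneous Nash equilibrium.
North Co.'s best replies: V→Loc3; W→Loc1; X→Loc4; Y→Loc1; Z→Loc4.
South Co.'s best replies: Loc1→Y; Loc2→V; Loc3→W; Loc4→Y; Loc5→V.
The unique mutual best reply is (Loc1, Y), giving (6, 12).
Sequential outcome (Loc5, V) differs from the Nash profile (Loc1, Y).

no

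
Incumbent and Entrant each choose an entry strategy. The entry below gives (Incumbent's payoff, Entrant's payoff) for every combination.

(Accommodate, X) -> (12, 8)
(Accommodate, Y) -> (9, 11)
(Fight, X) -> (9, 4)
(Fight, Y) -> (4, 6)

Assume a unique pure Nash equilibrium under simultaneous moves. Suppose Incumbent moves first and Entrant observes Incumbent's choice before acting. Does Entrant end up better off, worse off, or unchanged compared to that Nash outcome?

Backward induction with Incumbent moving first.
- Accommodate → Entrant plays Y (best of 8, 11); Incumbent gets 9.
- Fight → Entrant plays Y (best of 4, 6); Incumbent gets 4.
Incumbent's induced payoffs are 9, 4, so Incumbent commits to Accommodate. Subgame-perfect outcome: (Accommodate, Y) with payoffs (9, 11).
Now find the simultaneous Nash equilibrium.
Incumbent's best replies: X→Accommodate; Y→Accommodate.
Entrant's best replies: Accommodate→Y; Fight→Y.
The unique mutual best reply is (Accommodate, Y), giving (9, 11).
Entrant earns 11 sequentially versus 11 at the Nash outcome: unchanged.

unchanged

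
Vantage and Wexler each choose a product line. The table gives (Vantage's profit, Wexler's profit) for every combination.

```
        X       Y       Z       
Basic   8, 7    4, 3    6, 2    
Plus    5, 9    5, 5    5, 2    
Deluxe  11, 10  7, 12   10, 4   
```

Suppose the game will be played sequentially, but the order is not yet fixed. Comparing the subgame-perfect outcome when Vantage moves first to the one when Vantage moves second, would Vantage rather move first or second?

If Vantage leads: Wexler's best replies are Basic→X, Plus→X, Deluxe→Y; Vantage's induced payoffs 8, 5, 7; outcome (Basic, X), payoffs (8, 7).
If Wexler leads: Vantage's best replies are X→Deluxe, Y→Deluxe, Z→Deluxe; Wexler's induced payoffs 10, 12, 4; outcome (Deluxe, Y), payoffs (7, 12).
Vantage gets 8 moving first and 7 moving second, so Vantage prefers to move first.

first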